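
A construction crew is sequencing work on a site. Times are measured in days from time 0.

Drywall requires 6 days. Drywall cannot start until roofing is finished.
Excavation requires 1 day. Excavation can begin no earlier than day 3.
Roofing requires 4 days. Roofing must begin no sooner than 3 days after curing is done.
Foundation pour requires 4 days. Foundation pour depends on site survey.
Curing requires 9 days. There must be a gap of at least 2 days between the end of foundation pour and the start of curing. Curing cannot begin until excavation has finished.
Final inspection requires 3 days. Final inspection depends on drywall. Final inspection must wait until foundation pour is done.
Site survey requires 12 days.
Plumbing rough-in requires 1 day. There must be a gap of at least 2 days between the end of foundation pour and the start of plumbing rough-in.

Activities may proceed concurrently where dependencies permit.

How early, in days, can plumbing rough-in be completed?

Site survey has no prerequisites, so it starts at day 0 and finishes at day 12.
Foundation pour cannot begin until site survey (finishes day 12). It runs from day 12 to 12 + 4 = day 16.
Plumbing rough-in waits on foundation pour (finishes day 16, plus 2-day gap → day 18), so it starts at day 18 and finishes at 18 + 1 = day 19.

19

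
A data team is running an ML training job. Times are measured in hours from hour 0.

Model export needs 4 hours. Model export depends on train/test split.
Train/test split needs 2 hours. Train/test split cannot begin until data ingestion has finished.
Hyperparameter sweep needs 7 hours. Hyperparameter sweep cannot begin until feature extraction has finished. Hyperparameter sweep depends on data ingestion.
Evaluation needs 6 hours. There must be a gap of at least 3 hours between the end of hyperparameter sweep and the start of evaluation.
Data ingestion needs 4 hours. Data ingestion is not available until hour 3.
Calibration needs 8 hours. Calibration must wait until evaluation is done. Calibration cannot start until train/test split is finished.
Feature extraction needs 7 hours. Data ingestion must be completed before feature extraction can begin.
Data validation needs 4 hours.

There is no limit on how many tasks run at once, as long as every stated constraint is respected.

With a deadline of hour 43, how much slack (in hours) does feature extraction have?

5

After its own release at hour 3, data ingestion can start at hour 3 and finishes at hour 7.
Feature extraction waits on data ingestion (finishes hour 7), so it starts at hour 7 and finishes at 7 + 7 = hour 14.

Working backward from the deadline:
To finish by hour 43, calibration (duration 8) must start no later than hour 35.
Evaluation feeds into calibration (must start by hour 35); so evaluation must finish by hour 35 and therefore start by hour 29.
Hyperparameter sweep must finish before evaluation (must start by hour 29, minus 3-hour gap → hour 26). With a 7-hour duration, hyperparameter sweep must start by 26 − 7 = hour 19.
Feature extraction feeds into hyperparameter sweep (must start by hour 19); so feature extraction must finish by hour 19 and therefore start by hour 12.
So feature extraction can start as early as hour 7 and as late as hour 12, giving 12 − 7 = 5 hours of slack.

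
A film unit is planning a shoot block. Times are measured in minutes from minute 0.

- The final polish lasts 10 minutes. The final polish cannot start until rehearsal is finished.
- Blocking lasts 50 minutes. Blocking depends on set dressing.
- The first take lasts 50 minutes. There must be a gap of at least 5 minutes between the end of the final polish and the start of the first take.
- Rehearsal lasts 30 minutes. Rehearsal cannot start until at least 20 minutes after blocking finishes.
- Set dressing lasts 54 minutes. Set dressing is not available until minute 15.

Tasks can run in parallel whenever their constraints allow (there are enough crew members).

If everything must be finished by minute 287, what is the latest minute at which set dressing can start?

The first take must finish by minute 287; it takes 50 minutes, so it must start by 287 − 50 = minute 237.
The final polish must finish before the first take (must start by minute 237, minus 5-minute gap → minute 232). With a 10-minute duration, the final polish must start by 232 − 10 = minute 222.
Since the final polish (must start by minute 222) depends on it, rehearsal must finish by minute 222. Backing off its 30-minute duration gives a latest start of minute 192.
Blocking has to be done before rehearsal (must start by minute 192, minus 20-minute gap → minute 172). That means finishing by minute 172, i.e. starting by 172 − 50 = minute 122.
Since blocking (must start by minute 122) depends on it, set dressing must finish by minute 122. Backing off its 54-minute duration gives a latest start of minute 68.

68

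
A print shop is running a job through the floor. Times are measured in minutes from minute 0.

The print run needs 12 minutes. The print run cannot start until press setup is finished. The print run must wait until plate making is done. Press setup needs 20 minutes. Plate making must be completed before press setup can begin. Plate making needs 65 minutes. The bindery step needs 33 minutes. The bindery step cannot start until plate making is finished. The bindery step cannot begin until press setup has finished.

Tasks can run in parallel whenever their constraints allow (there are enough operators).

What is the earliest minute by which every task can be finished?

Nothing blocks plate making, so it runs from minute 0 to minute 65.
Press setup cannot begin until plate making (finishes minute 65). It runs from minute 65 to 65 + 20 = minute 85.
The bindery step needs all of plate making (finishes minute 65); press setup (finishes minute 85). That puts its earliest start at minute 85; it finishes at 85 + 33 = minute 118.
The print run needs all of press setup (finishes minute 85); plate making (finishes minute 65). That puts its earliest start at minute 85; it finishes at 85 + 12 = minute 97.
All tasks are finished once the last one completes. Finish times: Plate making at 65, Press setup at 85, The print run at 97, The bindery step at 118. The latest is minute 118.

118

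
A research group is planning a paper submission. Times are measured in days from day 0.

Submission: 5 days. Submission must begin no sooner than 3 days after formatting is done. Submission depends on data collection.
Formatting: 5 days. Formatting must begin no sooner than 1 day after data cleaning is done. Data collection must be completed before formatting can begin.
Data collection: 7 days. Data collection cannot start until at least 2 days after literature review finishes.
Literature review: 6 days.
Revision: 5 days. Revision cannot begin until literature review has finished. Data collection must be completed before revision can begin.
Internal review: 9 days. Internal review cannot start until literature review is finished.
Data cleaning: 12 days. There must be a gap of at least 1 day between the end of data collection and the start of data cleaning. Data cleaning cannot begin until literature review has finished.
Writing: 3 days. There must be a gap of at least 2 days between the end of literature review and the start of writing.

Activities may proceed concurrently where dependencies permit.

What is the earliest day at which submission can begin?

Nothing blocks literature review, so it runs from day 0 to day 6.
After literature review (finishes day 6, plus 2-day gap → day 8), data collection can start at day 8 and finishes at day 15.
Data cleaning needs all of data collection (finishes day 15, plus 1-day gap → day 16); literature review (finishes day 6). That puts its earliest start at day 16; it finishes at 16 + 12 = day 28.
Formatting cannot start until data cleaning (finishes day 28, plus 1-day gap → day 29); data collection (finishes day 15). The controlling bound is day 29, so formatting finishes at 29 + 5 = day 34.
Submission waits on formatting (finishes day 34, plus 3-day gap → day 37); data collection (finishes day 15). The latest of these is day 37, which is the earliest submission can start.

37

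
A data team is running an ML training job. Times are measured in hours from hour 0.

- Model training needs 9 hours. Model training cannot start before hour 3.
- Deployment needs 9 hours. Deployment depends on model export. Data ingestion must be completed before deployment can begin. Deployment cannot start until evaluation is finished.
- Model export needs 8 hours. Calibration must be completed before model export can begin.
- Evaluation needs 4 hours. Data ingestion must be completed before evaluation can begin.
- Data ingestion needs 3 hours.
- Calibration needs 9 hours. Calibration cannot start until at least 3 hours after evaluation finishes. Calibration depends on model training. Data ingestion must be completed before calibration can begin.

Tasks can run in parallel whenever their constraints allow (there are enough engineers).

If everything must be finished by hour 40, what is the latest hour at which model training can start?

Deployment has no dependents, so it just needs to finish by hour 40. Starting by 40 − 9 = hour 31 achieves that.
Model export has to be done before deployment (must start by hour 31). That means finishing by hour 31, i.e. starting by 31 − 8 = hour 23.
Calibration feeds into model export (must start by hour 23); so calibration must finish by hour 23 and therefore start by hour 14.
Model training feeds into calibration (must start by hour 14); so model training must finish by hour 14 and therefore start by hour 5.

5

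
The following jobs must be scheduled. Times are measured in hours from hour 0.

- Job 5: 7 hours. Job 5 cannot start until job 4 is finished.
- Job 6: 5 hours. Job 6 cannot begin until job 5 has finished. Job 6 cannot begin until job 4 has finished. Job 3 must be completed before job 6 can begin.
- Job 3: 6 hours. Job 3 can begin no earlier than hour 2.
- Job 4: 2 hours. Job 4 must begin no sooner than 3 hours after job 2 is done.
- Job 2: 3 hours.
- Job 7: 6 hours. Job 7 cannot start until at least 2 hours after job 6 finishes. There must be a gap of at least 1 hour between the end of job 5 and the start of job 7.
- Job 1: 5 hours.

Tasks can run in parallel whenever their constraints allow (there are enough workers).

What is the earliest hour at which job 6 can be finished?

Job 3 cannot begin until its own release at hour 2. It runs from hour 2 to 2 + 6 = hour 8.
Job 2 has no prerequisites, so it starts at hour 0 and finishes at hour 3.
Job 4 waits on job 2 (finishes hour 3, plus 3-hour gap → hour 6), so it starts at hour 6 and finishes at 6 + 2 = hour 8.
After job 4 (finishes hour 8), job 5 can start at hour 8 and finishes at hour 15.
Job 6 has to wait for job 5 (finishes hour 15); job 4 (finishes hour 8); job 3 (finishes hour 8). The latest of these is hour 15, so job 6 runs hour 15 to 15 + 5 = hour 20.

20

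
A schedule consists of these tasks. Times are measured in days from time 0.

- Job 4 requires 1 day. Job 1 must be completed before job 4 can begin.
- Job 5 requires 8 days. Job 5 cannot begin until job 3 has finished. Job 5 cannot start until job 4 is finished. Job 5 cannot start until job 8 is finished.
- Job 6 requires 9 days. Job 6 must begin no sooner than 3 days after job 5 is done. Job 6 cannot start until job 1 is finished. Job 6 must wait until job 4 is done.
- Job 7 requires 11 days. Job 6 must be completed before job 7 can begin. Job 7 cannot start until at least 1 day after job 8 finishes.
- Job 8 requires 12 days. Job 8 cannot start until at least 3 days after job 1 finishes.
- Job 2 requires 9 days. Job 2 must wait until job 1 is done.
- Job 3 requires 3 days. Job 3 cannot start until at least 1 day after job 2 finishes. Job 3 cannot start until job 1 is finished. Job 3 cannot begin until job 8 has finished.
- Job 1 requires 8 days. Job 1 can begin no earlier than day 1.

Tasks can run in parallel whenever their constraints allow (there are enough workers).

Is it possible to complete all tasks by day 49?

No

Job 1 cannot begin until its own release at day 1. It runs from day 1 to 1 + 8 = day 9.
After job 1 (finishes day 9, plus 3-day gap → day 12), job 8 can start at day 12 and finishes at day 24.
Job 4 cannot begin until job 1 (finishes day 9). It runs from day 9 to 9 + 1 = day 10.
After job 1 (finishes day 9), job 2 can start at day 9 and finishes at day 18.
Job 3 has to wait for job 2 (finishes day 18, plus 1-day gap → day 19); job 1 (finishes day 9); job 8 (finishes day 24). The latest of these is day 24, so job 3 runs day 24 to 24 + 3 = day 27.
Job 5 has to wait for job 3 (finishes day 27); job 4 (finishes day 10); job 8 (finishes day 24). The latest of these is day 27, so job 5 runs day 27 to 27 + 8 = day 35.
Job 6 cannot start until job 5 (finishes day 35, plus 3-day gap → day 38); job 1 (finishes day 9); job 4 (finishes day 10). The controlling bound is day 38, so job 6 finishes at 38 + 9 = day 47.
Job 7 cannot start until job 6 (finishes day 47); job 8 (finishes day 24, plus 1-day gap → day 25). The controlling bound is day 47, so job 7 finishes at 47 + 11 = day 58.
The earliest everything can be done is day 58, which is after the deadline of 49, so it is not possible.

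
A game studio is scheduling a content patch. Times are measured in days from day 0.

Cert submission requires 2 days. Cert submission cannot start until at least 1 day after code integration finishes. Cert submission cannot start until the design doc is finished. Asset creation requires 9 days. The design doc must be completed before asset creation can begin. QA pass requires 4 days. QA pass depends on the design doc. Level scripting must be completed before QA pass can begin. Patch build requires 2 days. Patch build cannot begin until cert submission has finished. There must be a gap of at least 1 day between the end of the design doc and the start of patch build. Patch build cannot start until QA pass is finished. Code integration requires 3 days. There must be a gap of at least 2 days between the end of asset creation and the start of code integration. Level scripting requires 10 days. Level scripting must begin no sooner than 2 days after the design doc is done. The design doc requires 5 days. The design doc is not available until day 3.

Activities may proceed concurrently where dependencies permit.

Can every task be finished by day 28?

The design doc cannot begin until its own release at day 3. It runs from day 3 to 3 + 5 = day 8.
Level scripting cannot begin until the design doc (finishes day 8, plus 2-day gap → day 10). It runs from day 10 to 10 + 10 = day 20.
QA pass needs all of the design doc (finishes day 8); level scripting (finishes day 20). That puts its earliest start at day 20; it finishes at 20 + 4 = day 24.
Asset creation waits on the design doc (finishes day 8), so it starts at day 8 and finishes at 8 + 9 = day 17.
Code integration cannot begin until asset creation (finishes day 17, plus 2-day gap → day 19). It runs from day 19 to 19 + 3 = day 22.
For cert submission: code integration (finishes day 22, plus 1-day gap → day 23); the design doc (finishes day 8). Taking the maximum gives a start of day 23, and it finishes at 23 + 2 = day 25.
Patch build cannot start until cert submission (finishes day 25); the design doc (finishes day 8, plus 1-day gap → day 9); QA pass (finishes day 24). The controlling bound is day 25, so patch build finishes at 25 + 2 = day 27.
Every task is finished by day 27, which is no later than the deadline of 28, so the schedule is feasible.

Yes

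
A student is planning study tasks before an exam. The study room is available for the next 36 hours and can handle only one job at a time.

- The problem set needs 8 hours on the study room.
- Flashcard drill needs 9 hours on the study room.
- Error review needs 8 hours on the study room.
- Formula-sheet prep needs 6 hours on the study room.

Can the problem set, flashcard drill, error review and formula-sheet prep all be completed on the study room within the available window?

Yes

Running back to back, the jobs need 8 + 9 + 8 + 6 = 31 hours on the study room.
Since 31 ≤ 36, they fit within the window.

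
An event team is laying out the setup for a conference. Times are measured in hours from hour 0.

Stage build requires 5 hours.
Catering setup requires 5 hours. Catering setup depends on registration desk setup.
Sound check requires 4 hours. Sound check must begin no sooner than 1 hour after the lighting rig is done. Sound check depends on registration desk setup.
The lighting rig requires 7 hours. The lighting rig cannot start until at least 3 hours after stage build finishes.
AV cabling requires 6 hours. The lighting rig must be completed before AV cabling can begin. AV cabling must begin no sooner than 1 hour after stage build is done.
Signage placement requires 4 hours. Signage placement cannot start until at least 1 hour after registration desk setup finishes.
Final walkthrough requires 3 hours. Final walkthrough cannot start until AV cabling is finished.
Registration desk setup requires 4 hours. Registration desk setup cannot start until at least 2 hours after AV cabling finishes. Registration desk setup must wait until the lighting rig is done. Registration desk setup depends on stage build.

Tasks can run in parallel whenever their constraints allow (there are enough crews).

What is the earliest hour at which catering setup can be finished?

32

Stage build has no prerequisites, so it starts at hour 0 and finishes at hour 5.
After stage build (finishes hour 5, plus 3-hour gap → hour 8), the lighting rig can start at hour 8 and finishes at hour 15.
For AV cabling: the lighting rig (finishes hour 15); stage build (finishes hour 5, plus 1-hour gap → hour 6). Taking the maximum gives a start of hour 15, and it finishes at 15 + 6 = hour 21.
Registration desk setup cannot start until AV cabling (finishes hour 21, plus 2-hour gap → hour 23); the lighting rig (finishes hour 15); stage build (finishes hour 5). The controlling bound is hour 23, so registration desk setup finishes at 23 + 4 = hour 27.
Catering setup waits on registration desk setup (finishes hour 27), so it starts at hour 27 and finishes at 27 + 5 = hour 32.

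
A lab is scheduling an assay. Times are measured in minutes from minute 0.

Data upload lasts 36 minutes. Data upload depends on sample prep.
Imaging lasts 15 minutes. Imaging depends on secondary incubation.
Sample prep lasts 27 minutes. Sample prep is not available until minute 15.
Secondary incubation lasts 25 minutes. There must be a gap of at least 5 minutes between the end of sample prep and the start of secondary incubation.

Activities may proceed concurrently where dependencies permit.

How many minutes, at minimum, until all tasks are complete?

87

Sample prep cannot begin until its own release at minute 15. It runs from minute 15 to 15 + 27 = minute 42.
After sample prep (finishes minute 42), data upload can start at minute 42 and finishes at minute 78.
Secondary incubation waits on sample prep (finishes minute 42, plus 5-minute gap → minute 47), so it starts at minute 47 and finishes at 47 + 25 = minute 72.
After secondary incubation (finishes minute 72), imaging can start at minute 72 and finishes at minute 87.
All tasks are finished once the last one completes. Finish times: Sample prep at 42, Secondary incubation at 72, Imaging at 87, Data upload at 78. The latest is minute 87.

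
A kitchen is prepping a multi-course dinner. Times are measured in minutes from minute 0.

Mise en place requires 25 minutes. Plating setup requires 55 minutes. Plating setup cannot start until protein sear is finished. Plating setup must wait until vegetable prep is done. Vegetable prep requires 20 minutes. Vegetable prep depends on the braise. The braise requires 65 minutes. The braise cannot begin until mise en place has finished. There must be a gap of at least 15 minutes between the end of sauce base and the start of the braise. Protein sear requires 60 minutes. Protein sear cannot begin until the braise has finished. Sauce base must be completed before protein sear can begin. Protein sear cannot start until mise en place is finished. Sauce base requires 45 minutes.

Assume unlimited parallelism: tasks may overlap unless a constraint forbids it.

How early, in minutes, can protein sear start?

Sauce base has no prerequisites, so it starts at minute 0 and finishes at minute 45.
Nothing blocks mise en place, so it runs from minute 0 to minute 25.
For the braise: mise en place (finishes minute 25); sauce base (finishes minute 45, plus 15-minute gap → minute 60). Taking the maximum gives a start of minute 60, and it finishes at 60 + 65 = minute 125.
Protein sear waits on the braise (finishes minute 125); sauce base (finishes minute 45); mise en place (finishes minute 25). The latest of these is minute 125, which is the earliest protein sear can start.

125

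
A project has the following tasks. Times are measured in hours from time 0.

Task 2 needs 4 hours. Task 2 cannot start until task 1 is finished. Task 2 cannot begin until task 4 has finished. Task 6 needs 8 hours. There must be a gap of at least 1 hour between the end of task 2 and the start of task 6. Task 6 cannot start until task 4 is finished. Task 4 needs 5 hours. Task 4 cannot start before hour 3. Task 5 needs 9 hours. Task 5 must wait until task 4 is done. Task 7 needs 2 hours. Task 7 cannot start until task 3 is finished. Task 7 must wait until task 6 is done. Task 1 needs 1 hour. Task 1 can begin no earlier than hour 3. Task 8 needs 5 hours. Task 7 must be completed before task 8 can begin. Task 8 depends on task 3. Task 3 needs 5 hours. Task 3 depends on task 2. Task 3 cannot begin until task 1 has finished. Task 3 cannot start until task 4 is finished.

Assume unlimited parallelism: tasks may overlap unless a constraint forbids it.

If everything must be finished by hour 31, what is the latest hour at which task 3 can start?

To finish by hour 31, task 8 (duration 5) must start no later than hour 26.
Task 7 has to be done before task 8 (must start by hour 26). That means finishing by hour 26, i.e. starting by 26 − 2 = hour 24.
Task 3 must finish in time for task 7 (must start by hour 24); task 8 (must start by hour 26). The tightest is hour 24, so task 3 must start by 24 − 5 = hour 19.

19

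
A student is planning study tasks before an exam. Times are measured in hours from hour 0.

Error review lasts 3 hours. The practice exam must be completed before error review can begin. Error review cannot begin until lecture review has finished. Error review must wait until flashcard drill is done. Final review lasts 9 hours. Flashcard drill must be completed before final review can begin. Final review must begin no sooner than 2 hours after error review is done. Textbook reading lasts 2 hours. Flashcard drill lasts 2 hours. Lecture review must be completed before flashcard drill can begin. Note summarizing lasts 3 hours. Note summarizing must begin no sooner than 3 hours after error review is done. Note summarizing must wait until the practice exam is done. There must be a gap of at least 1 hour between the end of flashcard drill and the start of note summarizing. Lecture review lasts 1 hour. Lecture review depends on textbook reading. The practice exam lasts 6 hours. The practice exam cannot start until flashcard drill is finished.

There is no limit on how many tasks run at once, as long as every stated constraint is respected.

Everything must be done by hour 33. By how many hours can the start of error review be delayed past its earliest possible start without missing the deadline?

Textbook reading can start immediately at hour 0; it finishes at hour 2.
After textbook reading (finishes hour 2), lecture review can start at hour 2 and finishes at hour 3.
Flashcard drill cannot begin until lecture review (finishes hour 3). It runs from hour 3 to 3 + 2 = hour 5.
The practice exam cannot begin until flashcard drill (finishes hour 5). It runs from hour 5 to 5 + 6 = hour 11.
Error review cannot start until the practice exam (finishes hour 11); lecture review (finishes hour 3); flashcard drill (finishes hour 5). The controlling bound is hour 11, so error review finishes at 11 + 3 = hour 14.

Working backward from the deadline:
Note summarizing must finish by hour 33; it takes 3 hours, so it must start by 33 − 3 = hour 30.
To finish by hour 33, final review (duration 9) must start no later than hour 24.
Error review must finish in time for note summarizing (must start by hour 30, minus 3-hour gap → hour 27); final review (must start by hour 24, minus 2-hour gap → hour 22). The tightest is hour 22, so error review must start by 22 − 3 = hour 19.
So error review can start as early as hour 11 and as late as hour 19, giving 19 − 11 = 8 hours of slack.

8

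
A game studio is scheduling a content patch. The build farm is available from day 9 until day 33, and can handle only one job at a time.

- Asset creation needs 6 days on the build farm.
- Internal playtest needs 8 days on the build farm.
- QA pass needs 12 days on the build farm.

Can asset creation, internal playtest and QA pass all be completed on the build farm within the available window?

No

The build farm window is 33 − 9 = 24 days.
Running back to back, the jobs need 6 + 8 + 12 = 26 days on the build farm.
Since 26 > 24, they cannot all fit.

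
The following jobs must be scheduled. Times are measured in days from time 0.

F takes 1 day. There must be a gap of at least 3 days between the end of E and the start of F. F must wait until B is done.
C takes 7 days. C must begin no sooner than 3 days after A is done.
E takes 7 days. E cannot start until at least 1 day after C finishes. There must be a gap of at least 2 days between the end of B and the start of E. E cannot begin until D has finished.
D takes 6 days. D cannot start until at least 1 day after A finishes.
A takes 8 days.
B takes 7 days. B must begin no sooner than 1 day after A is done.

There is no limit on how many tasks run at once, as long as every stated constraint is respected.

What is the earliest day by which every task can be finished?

A can start immediately at day 0; it finishes at day 8.
D cannot begin until A (finishes day 8, plus 1-day gap → day 9). It runs from day 9 to 9 + 6 = day 15.
After A (finishes day 8, plus 3-day gap → day 11), C can start at day 11 and finishes at day 18.
B cannot begin until A (finishes day 8, plus 1-day gap → day 9). It runs from day 9 to 9 + 7 = day 16.
E has to wait for C (finishes day 18, plus 1-day gap → day 19); B (finishes day 16, plus 2-day gap → day 18); D (finishes day 15). The latest of these is day 19, so E runs day 19 to 19 + 7 = day 26.
F has to wait for E (finishes day 26, plus 3-day gap → day 29); B (finishes day 16). The latest of these is day 29, so F runs day 29 to 29 + 1 = day 30.
All tasks are finished once the last one completes. Finish times: A at 8, B at 16, C at 18, D at 15, E at 26, F at 30. The latest is day 30.

30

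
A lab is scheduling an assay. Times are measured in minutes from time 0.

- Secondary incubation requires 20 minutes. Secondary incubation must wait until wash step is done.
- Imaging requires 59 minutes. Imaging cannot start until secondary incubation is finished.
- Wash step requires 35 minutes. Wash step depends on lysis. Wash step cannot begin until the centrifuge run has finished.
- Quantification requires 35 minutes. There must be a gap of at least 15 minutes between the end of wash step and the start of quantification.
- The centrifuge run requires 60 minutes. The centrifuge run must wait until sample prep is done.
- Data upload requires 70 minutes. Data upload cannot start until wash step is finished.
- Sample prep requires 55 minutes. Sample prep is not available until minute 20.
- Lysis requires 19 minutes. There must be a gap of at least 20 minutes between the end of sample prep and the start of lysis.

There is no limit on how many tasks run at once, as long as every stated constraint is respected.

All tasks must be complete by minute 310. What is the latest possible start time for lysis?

Imaging must finish by minute 310; it takes 59 minutes, so it must start by 310 − 59 = minute 251.
Since imaging (must start by minute 251) depends on it, secondary incubation must finish by minute 251. Backing off its 20-minute duration gives a latest start of minute 231.
To finish by minute 310, quantification (duration 35) must start no later than minute 275.
Data upload must finish by minute 310; it takes 70 minutes, so it must start by 310 − 70 = minute 240.
Wash step must finish in time for secondary incubation (must start by minute 231); quantification (must start by minute 275, minus 15-minute gap → minute 260); data upload (must start by minute 240). The tightest is minute 231, so wash step must start by 231 − 35 = minute 196.
Lysis has to be done before wash step (must start by minute 196). That means finishing by minute 196, i.e. starting by 196 − 19 = minute 177.

177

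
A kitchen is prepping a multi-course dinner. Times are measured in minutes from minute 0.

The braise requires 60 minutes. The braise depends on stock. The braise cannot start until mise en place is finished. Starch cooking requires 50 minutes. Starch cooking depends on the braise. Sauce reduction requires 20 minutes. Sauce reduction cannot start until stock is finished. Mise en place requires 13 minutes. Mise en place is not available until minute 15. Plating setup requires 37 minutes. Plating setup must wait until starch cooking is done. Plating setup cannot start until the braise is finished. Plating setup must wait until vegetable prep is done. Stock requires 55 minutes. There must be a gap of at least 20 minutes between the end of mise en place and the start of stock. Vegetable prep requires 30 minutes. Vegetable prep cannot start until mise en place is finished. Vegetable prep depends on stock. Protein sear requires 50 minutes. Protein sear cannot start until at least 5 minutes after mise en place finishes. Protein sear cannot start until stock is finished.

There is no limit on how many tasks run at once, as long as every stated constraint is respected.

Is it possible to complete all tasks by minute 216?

After its own release at minute 15, mise en place can start at minute 15 and finishes at minute 28.
Stock cannot begin until mise en place (finishes minute 28, plus 20-minute gap → minute 48). It runs from minute 48 to 48 + 55 = minute 103.
Sauce reduction waits on stock (finishes minute 103), so it starts at minute 103 and finishes at 103 + 20 = minute 123.
Vegetable prep needs all of mise en place (finishes minute 28); stock (finishes minute 103). That puts its earliest start at minute 103; it finishes at 103 + 30 = minute 133.
Protein sear needs all of mise en place (finishes minute 28, plus 5-minute gap → minute 33); stock (finishes minute 103). That puts its earliest start at minute 103; it finishes at 103 + 50 = minute 153.
The braise needs all of stock (finishes minute 103); mise en place (finishes minute 28). That puts its earliest start at minute 103; it finishes at 103 + 60 = minute 163.
Starch cooking cannot begin until the braise (finishes minute 163). It runs from minute 163 to 163 + 50 = minute 213.
For plating setup: starch cooking (finishes minute 213); the braise (finishes minute 163); vegetable prep (finishes minute 133). Taking the maximum gives a start of minute 213, and it finishes at 213 + 37 = minute 250.
The earliest everything can be done is minute 250, which is after the deadline of 216, so it is not possible.

No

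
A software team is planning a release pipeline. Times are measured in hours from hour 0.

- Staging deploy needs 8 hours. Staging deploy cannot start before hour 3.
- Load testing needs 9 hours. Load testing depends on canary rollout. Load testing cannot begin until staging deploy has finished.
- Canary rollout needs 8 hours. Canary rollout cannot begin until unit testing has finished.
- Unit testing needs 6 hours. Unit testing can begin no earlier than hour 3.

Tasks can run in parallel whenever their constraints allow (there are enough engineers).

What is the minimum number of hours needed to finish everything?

26

After its own release at hour 3, staging deploy can start at hour 3 and finishes at hour 11.
Unit testing cannot begin until its own release at hour 3. It runs from hour 3 to 3 + 6 = hour 9.
Canary rollout waits on unit testing (finishes hour 9), so it starts at hour 9 and finishes at 9 + 8 = hour 17.
Load testing cannot start until canary rollout (finishes hour 17); staging deploy (finishes hour 11). The controlling bound is hour 17, so load testing finishes at 17 + 9 = hour 26.
All tasks are finished once the last one completes. Finish times: Unit testing at 9, Staging deploy at 11, Canary rollout at 17, Load testing at 26. The latest is hour 26.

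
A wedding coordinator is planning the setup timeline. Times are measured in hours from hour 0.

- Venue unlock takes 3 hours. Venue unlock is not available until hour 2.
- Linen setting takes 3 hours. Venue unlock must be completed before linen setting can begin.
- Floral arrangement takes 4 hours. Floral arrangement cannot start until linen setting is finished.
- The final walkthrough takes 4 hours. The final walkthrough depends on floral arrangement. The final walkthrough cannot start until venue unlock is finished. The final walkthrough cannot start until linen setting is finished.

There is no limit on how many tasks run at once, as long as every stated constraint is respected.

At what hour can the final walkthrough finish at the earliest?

Venue unlock cannot begin until its own release at hour 2. It runs from hour 2 to 2 + 3 = hour 5.
Linen setting waits on venue unlock (finishes hour 5), so it starts at hour 5 and finishes at 5 + 3 = hour 8.
Floral arrangement waits on linen setting (finishes hour 8), so it starts at hour 8 and finishes at 8 + 4 = hour 12.
For the final walkthrough: floral arrangement (finishes hour 12); venue unlock (finishes hour 5); linen setting (finishes hour 8). Taking the maximum gives a start of hour 12, and it finishes at 12 + 4 = hour 16.

16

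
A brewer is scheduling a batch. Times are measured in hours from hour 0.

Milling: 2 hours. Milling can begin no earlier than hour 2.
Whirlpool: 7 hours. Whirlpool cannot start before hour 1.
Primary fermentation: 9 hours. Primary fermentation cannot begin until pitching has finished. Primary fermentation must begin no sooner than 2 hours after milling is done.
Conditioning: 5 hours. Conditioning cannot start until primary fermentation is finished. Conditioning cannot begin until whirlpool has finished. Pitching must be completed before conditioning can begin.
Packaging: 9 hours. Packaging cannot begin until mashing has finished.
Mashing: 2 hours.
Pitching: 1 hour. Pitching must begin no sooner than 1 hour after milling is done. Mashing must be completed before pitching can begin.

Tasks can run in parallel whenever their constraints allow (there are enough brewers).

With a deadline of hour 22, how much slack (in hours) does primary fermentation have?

Nothing blocks mashing, so it runs from hour 0 to hour 2.
Milling waits on its own release at hour 2, so it starts at hour 2 and finishes at 2 + 2 = hour 4.
Pitching has to wait for milling (finishes hour 4, plus 1-hour gap → hour 5); mashing (finishes hour 2). The latest of these is hour 5, so pitching runs hour 5 to 5 + 1 = hour 6.
For primary fermentation: pitching (finishes hour 6); milling (finishes hour 4, plus 2-hour gap → hour 6). Taking the maximum gives a start of hour 6, and it finishes at 6 + 9 = hour 15.

Working backward from the deadline:
To finish by hour 22, conditioning (duration 5) must start no later than hour 17.
Primary fermentation has to be done before conditioning (must start by hour 17). That means finishing by hour 17, i.e. starting by 17 − 9 = hour 8.
So primary fermentation can start as early as hour 6 and as late as hour 8, giving 8 − 6 = 2 hours of slack.

2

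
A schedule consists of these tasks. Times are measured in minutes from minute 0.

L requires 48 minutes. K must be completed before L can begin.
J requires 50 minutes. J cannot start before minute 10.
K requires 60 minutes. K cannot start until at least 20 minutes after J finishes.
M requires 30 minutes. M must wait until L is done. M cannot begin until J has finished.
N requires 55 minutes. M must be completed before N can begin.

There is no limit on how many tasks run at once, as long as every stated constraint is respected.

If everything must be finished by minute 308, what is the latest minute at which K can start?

N has no dependents, so it just needs to finish by minute 308. Starting by 308 − 55 = minute 253 achieves that.
M has to be done before N (must start by minute 253). That means finishing by minute 253, i.e. starting by 253 − 30 = minute 223.
L must finish before M (must start by minute 223). With a 48-minute duration, L must start by 223 − 48 = minute 175.
K has to be done before L (must start by minute 175). That means finishing by minute 175, i.e. starting by 175 − 60 = minute 115.

115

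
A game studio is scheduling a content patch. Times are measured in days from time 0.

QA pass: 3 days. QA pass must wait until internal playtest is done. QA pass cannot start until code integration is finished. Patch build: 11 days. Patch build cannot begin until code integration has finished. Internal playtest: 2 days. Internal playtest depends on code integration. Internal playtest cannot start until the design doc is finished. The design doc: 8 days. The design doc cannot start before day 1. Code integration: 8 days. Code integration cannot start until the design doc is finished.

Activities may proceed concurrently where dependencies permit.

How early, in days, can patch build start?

After its own release at day 1, the design doc can start at day 1 and finishes at day 9.
Code integration waits on the design doc (finishes day 9), so it starts at day 9 and finishes at 9 + 8 = day 17.
Patch build waits on code integration (finishes day 17), so the earliest it can start is day 17.

17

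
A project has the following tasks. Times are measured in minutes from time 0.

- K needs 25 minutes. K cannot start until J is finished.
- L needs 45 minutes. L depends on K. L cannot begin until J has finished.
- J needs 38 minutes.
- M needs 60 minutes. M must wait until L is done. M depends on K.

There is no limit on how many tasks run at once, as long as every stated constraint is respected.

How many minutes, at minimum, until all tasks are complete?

168

J can start immediately at minute 0; it finishes at minute 38.
After J (finishes minute 38), K can start at minute 38 and finishes at minute 63.
For L: K (finishes minute 63); J (finishes minute 38). Taking the maximum gives a start of minute 63, and it finishes at 63 + 45 = minute 108.
M cannot start until L (finishes minute 108); K (finishes minute 63). The controlling bound is minute 108, so M finishes at 108 + 60 = minute 168.
All tasks are finished once the last one completes. Finish times: J at 38, K at 63, L at 108, M at 168. The latest is minute 168.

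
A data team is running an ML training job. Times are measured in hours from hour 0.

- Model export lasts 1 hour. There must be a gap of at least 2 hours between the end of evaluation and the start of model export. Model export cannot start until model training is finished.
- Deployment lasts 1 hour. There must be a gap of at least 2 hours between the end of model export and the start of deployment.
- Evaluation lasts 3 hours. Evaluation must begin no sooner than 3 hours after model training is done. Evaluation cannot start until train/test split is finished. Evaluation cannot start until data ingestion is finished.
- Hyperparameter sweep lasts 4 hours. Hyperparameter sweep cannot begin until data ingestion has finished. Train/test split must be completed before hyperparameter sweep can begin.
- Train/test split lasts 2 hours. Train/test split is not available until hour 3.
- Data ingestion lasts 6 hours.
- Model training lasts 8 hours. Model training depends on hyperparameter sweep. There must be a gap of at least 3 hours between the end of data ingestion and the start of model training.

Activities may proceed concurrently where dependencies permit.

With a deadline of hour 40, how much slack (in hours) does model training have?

After its own release at hour 3, train/test split can start at hour 3 and finishes at hour 5.
Data ingestion has no prerequisites, so it starts at hour 0 and finishes at hour 6.
Hyperparameter sweep has to wait for data ingestion (finishes hour 6); train/test split (finishes hour 5). The latest of these is hour 6, so hyperparameter sweep runs hour 6 to 6 + 4 = hour 10.
Model training has to wait for hyperparameter sweep (finishes hour 10); data ingestion (finishes hour 6, plus 3-hour gap → hour 9). The latest of these is hour 10, so model training runs hour 10 to 10 + 8 = hour 18.

Working backward from the deadline:
Deployment must finish by hour 40; it takes 1 hour, so it must start by 40 − 1 = hour 39.
Model export must finish before deployment (must start by hour 39, minus 2-hour gap → hour 37). With a 1-hour duration, model export must start by 37 − 1 = hour 36.
Evaluation feeds into model export (must start by hour 36, minus 2-hour gap → hour 34); so evaluation must finish by hour 34 and therefore start by hour 31.
Model training feeds evaluation (must start by hour 31, minus 3-hour gap → hour 28); model export (must start by hour 36). Taking the minimum, model training must finish by hour 28 and start by 28 − 8 = hour 20.
So model training can start as early as hour 10 and as late as hour 20, giving 20 − 10 = 10 hours of slack.

10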